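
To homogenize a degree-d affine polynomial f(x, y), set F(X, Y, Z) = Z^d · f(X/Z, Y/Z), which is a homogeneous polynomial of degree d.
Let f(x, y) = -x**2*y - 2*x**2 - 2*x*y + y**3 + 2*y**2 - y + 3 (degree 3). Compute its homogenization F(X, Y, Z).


F(X, Y, Z) = -X**2*Y - 2*X**2*Z - 2*X*Y*Z + Y**3 + 2*Y**2*Z - Y*Z**2 + 3*Z**3

deg(f) = 3.
Substitute x = X/Z, y = Y/Z into f, then multiply by Z^3.
  monomial -1·x^2·y^1 ↦ -1·X^2·Y^1·Z^0.
  monomial -2·x^2·y^0 ↦ -2·X^2·Y^0·Z^1.
  monomial -2·x^1·y^1 ↦ -2·X^1·Y^1·Z^1.
  monomial 1·x^0·y^3 ↦ 1·X^0·Y^3·Z^0.
  monomial 2·x^0·y^2 ↦ 2·X^0·Y^2·Z^1.
  monomial -1·x^0·y^1 ↦ -1·X^0·Y^1·Z^2.
  monomial 3·x^0·y^0 ↦ 3·X^0·Y^0·Z^3.
Collecting: F(X, Y, Z) = -X**2*Y - 2*X**2*Z - 2*X*Y*Z + Y**3 + 2*Y**2*Z - Y*Z**2 + 3*Z**3.


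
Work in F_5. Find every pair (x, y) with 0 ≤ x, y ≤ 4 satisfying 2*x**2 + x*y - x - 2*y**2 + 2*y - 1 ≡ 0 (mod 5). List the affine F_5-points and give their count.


Affine F_5-points: {(0, 2), (0, 4), (1, 0), (1, 4), (2, 0), (2, 2)}; count = 6.

For each of the 25 pairs (x, y) ∈ F_5², evaluate f(x, y) mod 5. Record the zeros.
  x = 0: [0↦4, 1↦4, 2↦0, 3↦2, 4↦0]  zeros at y ∈ {2, 4}
  x = 1: [0↦0, 1↦1, 2↦3, 3↦1, 4↦0]  zeros at y ∈ {0, 4}
  x = 2: [0↦0, 1↦2, 2↦0, 3↦4, 4↦4]  zeros at y ∈ {0, 2}
  x = 3: [0↦4, 1↦2, 2↦1, 3↦1, 4↦2]  zeros at y ∈ ∅
  x = 4: [0↦2, 1↦1, 2↦1, 3↦2, 4↦4]  zeros at y ∈ ∅
Collecting zeros: affine points = {(0, 2), (0, 4), (1, 0), (1, 4), (2, 0), (2, 2)}.
Total count |C(F_5)_aff| = 6.


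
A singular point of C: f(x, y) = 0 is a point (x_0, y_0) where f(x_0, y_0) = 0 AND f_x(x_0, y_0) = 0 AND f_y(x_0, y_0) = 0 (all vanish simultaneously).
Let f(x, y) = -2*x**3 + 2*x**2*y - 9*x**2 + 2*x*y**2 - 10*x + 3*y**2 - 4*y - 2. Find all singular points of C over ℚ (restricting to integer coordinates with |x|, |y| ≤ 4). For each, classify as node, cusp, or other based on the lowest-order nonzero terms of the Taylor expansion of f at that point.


Singular points: {(-1, 1)}; classification: node.

Compute partial derivatives:
  f_x = -6*x**2 + 4*x*y - 18*x + 2*y**2 - 10.
  f_y = 2*x**2 + 4*x*y + 6*y - 4.
Scan x_0 ∈ {−4, ..., 4}. For each x_0, f_y(x_0, y) is a polynomial in y; find its integer roots y ∈ {−4, ..., 4}, then test f_x and f at those candidates.
  x = -4: f_y(-4, y) = 28 - 10*y; no integer root y with |y| ≤ 4.
  x = -3: f_y(-3, y) = 14 - 6*y; no integer root y with |y| ≤ 4.
  x = -2: f_y(-2, y) = 4 - 2*y; vanishes at y ∈ {2}. (-2, 2): f_x = -6 ≠ 0.
  x = -1: f_y(-1, y) = 2*y - 2; vanishes at y ∈ {1}. (-1, 1): f_x = 0, f = 0 — SINGULAR.
  x = 0: f_y(0, y) = 6*y - 4; no integer root y with |y| ≤ 4.
  x = 1: f_y(1, y) = 10*y - 2; no integer root y with |y| ≤ 4.
  x = 2: f_y(2, y) = 14*y + 4; no integer root y with |y| ≤ 4.
  x = 3: f_y(3, y) = 18*y + 14; no integer root y with |y| ≤ 4.
  x = 4: f_y(4, y) = 22*y + 28; no integer root y with |y| ≤ 4.
Only singular point on the grid: (-1, 1).
Classify: substitute x = -1 + u, y = 1 + v and expand: f = -2*u**3 + 2*u**2*v - u**2 + 2*u*v**2 + v**2.
No constant or linear terms (consistent with a singular point). Quadratic part: -u**2 + v**2. Cubic part: -2*u**3 + 2*u**2*v + 2*u*v**2.
The quadratic part v**2 - u**2 = (v − u)(v + u) splits into two distinct linear factors, so there are two distinct tangent lines y − 1 = ±(x − -1) — this is a node (ordinary double point).
Classification: node.


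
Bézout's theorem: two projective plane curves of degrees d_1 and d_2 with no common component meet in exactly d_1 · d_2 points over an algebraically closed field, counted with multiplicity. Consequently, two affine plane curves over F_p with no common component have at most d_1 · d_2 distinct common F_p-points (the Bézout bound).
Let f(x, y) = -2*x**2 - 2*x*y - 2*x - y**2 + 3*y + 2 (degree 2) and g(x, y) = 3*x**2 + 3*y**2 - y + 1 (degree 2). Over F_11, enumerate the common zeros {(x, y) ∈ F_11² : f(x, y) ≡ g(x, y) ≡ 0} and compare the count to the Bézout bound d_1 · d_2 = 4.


Common zeros: ∅; count = 0; Bézout bound = 4.

deg(f) = 2, deg(g) = 2, so Bézout bound = 4.
Scan x ∈ F_11. For each x, list the y ∈ F_11 with f(x, y) ≡ 0 and those with g(x, y) ≡ 0 (mod 11); the common zeros in that column are the intersection.
  x = 0: f ≡ 0 at y ∈ ∅; g ≡ 0 at y ∈ {2}; common: ∅.
  x = 1: f ≡ 0 at y ∈ {5, 7}; g ≡ 0 at y ∈ ∅; common: ∅.
  x = 2: f ≡ 0 at y ∈ {3, 7}; g ≡ 0 at y ∈ ∅; common: ∅.
  x = 3: f ≡ 0 at y ∈ {0, 8}; g ≡ 0 at y ∈ ∅; common: ∅.
  x = 4: f ≡ 0 at y ∈ {1, 5}; g ≡ 0 at y ∈ ∅; common: ∅.
  x = 5: f ≡ 0 at y ∈ {1, 3}; g ≡ 0 at y ∈ ∅; common: ∅.
  x = 6: f ≡ 0 at y ∈ ∅; g ≡ 0 at y ∈ ∅; common: ∅.
  x = 7: f ≡ 0 at y ∈ {0}; g ≡ 0 at y ∈ ∅; common: ∅.
  x = 8: f ≡ 0 at y ∈ ∅; g ≡ 0 at y ∈ ∅; common: ∅.
  x = 9: f ≡ 0 at y ∈ ∅; g ≡ 0 at y ∈ ∅; common: ∅.
  x = 10: f ≡ 0 at y ∈ {8}; g ≡ 0 at y ∈ ∅; common: ∅.
Collecting: common zeros = ∅, so the count is 0.
Comparison with the Bézout bound: 0 ≤ 4 = deg(f)·deg(g), as expected for curves with no common component (the affine F_11-count falls short of the bound because intersections may lie at infinity, over extension fields, or carry multiplicity).


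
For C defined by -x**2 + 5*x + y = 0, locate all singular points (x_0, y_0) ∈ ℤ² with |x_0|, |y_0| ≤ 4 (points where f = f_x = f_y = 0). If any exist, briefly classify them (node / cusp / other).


No singular points in the scanned grid; C is smooth there.

Compute partial derivatives:
  f_x = 5 - 2*x.
  f_y = 1.
f_y = 1 is a nonzero constant, so f_y never vanishes: no point (x, y) can satisfy f = f_x = f_y = 0. In particular no (x, y) ∈ {−4, ..., 4}² is singular; the curve is smooth.


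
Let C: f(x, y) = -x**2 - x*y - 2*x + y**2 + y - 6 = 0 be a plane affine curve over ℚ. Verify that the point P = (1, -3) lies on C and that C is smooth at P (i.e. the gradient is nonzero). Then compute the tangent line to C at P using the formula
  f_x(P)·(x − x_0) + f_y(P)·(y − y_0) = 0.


Tangent line at P: -x - 6*y - 17 = 0.

Step 1: f(1, -3) = 0, so P lies on C.
Step 2: partial derivatives
  f_x(x, y) = -2*x - y - 2, f_y(x, y) = -x + 2*y + 1.
  f_x(P) = -1, f_y(P) = -6 (gradient nonzero, so P is smooth).
Step 3: tangent line at P: -1·(x − 1) + -6·(y − -3) = 0.
Expanding: -x - 6*y - 17 = 0.


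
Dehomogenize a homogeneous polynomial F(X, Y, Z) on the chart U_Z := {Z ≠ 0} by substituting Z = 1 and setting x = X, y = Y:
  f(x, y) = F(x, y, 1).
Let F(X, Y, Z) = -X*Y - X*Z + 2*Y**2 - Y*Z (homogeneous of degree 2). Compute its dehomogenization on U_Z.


f(x, y) = -x*y - x + 2*y**2 - y

On U_Z we set Z = 1. Each monomial c·X^i·Y^j·Z^k in F becomes c·x^i·y^j·1^k = c·x^i·y^j.
Substituting Z = 1: F(X, Y, 1) = -x*y - x + 2*y**2 - y.
Note: deg(f) ≤ deg(F) = 2; strict inequality happens when F is divisible by Z (lost terms).


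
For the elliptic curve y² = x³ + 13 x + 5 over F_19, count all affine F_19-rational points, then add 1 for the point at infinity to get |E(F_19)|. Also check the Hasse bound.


Affine points = {(0, 9), (0, 10), (1, 0), (2, 1), (2, 18), (4, 8), (4, 11), (5, 9), (5, 10), (11, 4), (11, 15), (14, 9), (14, 10), (17, 3), (17, 16)}; affine count = 15; |E(F_19)| = 16.

Discriminant check: Δ ∝ 4a³ + 27b² = 4·13³ + 27·5² = 4·2197 + 27·25 ≡ 1 (mod 19). Nonzero ⇒ E is nonsingular.
For each x ∈ F_19, compute rhs = x³ + 13·x + 5 mod 19, then count y ∈ F_19 with y² ≡ rhs.
  x = 0: rhs = 5, matching y values: 9, 10 (2 points).
  x = 1: rhs = 0, matching y values: 0 (1 points).
  x = 2: rhs = 1, matching y values: 1, 18 (2 points).
  x = 3: rhs = 14, matching y values: none (0 points).
  x = 4: rhs = 7, matching y values: 8, 11 (2 points).
  x = 5: rhs = 5, matching y values: 9, 10 (2 points).
  x = 6: rhs = 14, matching y values: none (0 points).
  x = 7: rhs = 2, matching y values: none (0 points).
  x = 8: rhs = 13, matching y values: none (0 points).
  x = 9: rhs = 15, matching y values: none (0 points).
  x = 10: rhs = 14, matching y values: none (0 points).
  x = 11: rhs = 16, matching y values: 4, 15 (2 points).
  x = 12: rhs = 8, matching y values: none (0 points).
  x = 13: rhs = 15, matching y values: none (0 points).
  x = 14: rhs = 5, matching y values: 9, 10 (2 points).
  x = 15: rhs = 3, matching y values: none (0 points).
  x = 16: rhs = 15, matching y values: none (0 points).
  x = 17: rhs = 9, matching y values: 3, 16 (2 points).
  x = 18: rhs = 10, matching y values: none (0 points).
Total affine count: 15.
Full point count |E(F_19)| = 15 + 1 = 16.
Hasse bound: |16 − (19+1)| = |-4| = 4 ≤ 2√19 ≈ 8.7178 ✓.


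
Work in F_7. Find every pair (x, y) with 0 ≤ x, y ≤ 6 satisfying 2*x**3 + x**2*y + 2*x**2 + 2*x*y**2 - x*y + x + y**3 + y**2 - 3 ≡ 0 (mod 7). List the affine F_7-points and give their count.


Affine F_7-points: {(0, 4), (0, 5), (1, 3), (2, 4), (4, 0)}; count = 5.

For each of the 49 pairs (x, y) ∈ F_7², evaluate f(x, y) mod 7. Record the zeros.
  x = 0: [0↦4, 1↦6, 2↦2, 3↦5, 4↦0, 5↦0, 6↦4]  zeros at y ∈ {4, 5}
  x = 1: [0↦2, 1↦6, 2↦1, 3↦0, 4↦2, 5↦6, 6↦4]  zeros at y ∈ {3}
  x = 2: [0↦2, 1↦3, 2↦6, 3↦3, 4↦0, 5↦3, 6↦4]  zeros at y ∈ {4}
  x = 3: [0↦2, 1↦2, 2↦1, 3↦5, 4↦6, 5↦3, 6↦2]  zeros at y ∈ ∅
  x = 4: [0↦0, 1↦1, 2↦5, 3↦4, 4↦4, 5↦4, 6↦3]  zeros at y ∈ {0}
  x = 5: [0↦1, 1↦5, 2↦2, 3↦5, 4↦6, 5↦4, 6↦5]  zeros at y ∈ ∅
  x = 6: [0↦3, 1↦5, 2↦4, 3↦6, 4↦3, 5↦1, 6↦6]  zeros at y ∈ ∅
Collecting zeros: affine points = {(0, 4), (0, 5), (1, 3), (2, 4), (4, 0)}.
Total count |C(F_7)_aff| = 5.


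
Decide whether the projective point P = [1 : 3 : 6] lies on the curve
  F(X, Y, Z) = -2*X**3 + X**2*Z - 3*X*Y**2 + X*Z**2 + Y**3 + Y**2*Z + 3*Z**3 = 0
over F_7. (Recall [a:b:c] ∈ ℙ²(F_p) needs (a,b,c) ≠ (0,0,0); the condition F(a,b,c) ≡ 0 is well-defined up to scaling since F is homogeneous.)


F(1,3,6) ≡ 0 (mod 7); P is on the curve.

Evaluate F(1, 3, 6) term-by-term (mod 7).
  -2*X**3 ↦ -2·1·1·1 = -2
  X**2*Z ↦ 1·1·1·6 = 6
  -3*X*Y**2 ↦ -3·1·9·1 = -27
  X*Z**2 ↦ 1·1·1·36 = 36
  Y**3 ↦ 1·1·27·1 = 27
  Y**2*Z ↦ 1·1·9·6 = 54
  3*Z**3 ↦ 3·1·1·216 = 648
Sum: F(1, 3, 6) = (-2) + (6) + (-27) + (36) + (27) + (54) + (648) = 742.
Reducing mod 7: 742 ≡ 0 (mod 7).
Since F(a, b, c) ≡ 0 (mod 7), P lies on the curve.


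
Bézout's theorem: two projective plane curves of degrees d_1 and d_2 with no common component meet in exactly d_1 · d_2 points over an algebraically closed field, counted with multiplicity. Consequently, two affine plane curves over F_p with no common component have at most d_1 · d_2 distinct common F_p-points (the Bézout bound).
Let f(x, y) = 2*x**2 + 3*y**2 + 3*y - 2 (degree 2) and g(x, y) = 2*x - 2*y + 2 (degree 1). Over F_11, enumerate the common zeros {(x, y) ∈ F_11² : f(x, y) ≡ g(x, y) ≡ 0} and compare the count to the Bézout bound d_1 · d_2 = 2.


Common zeros: {(8, 9), (10, 0)}; count = 2; Bézout bound = 2.

deg(f) = 2, deg(g) = 1, so Bézout bound = 2.
Scan x ∈ F_11. For each x, list the y ∈ F_11 with f(x, y) ≡ 0 and those with g(x, y) ≡ 0 (mod 11); the common zeros in that column are the intersection.
  x = 0: f ≡ 0 at y ∈ {5}; g ≡ 0 at y ∈ {1}; common: ∅.
  x = 1: f ≡ 0 at y ∈ {0, 10}; g ≡ 0 at y ∈ {2}; common: ∅.
  x = 2: f ≡ 0 at y ∈ {4, 6}; g ≡ 0 at y ∈ {3}; common: ∅.
  x = 3: f ≡ 0 at y ∈ {1, 9}; g ≡ 0 at y ∈ {4}; common: ∅.
  x = 4: f ≡ 0 at y ∈ {3, 7}; g ≡ 0 at y ∈ {5}; common: ∅.
  x = 5: f ≡ 0 at y ∈ {2, 8}; g ≡ 0 at y ∈ {6}; common: ∅.
  x = 6: f ≡ 0 at y ∈ {2, 8}; g ≡ 0 at y ∈ {7}; common: ∅.
  x = 7: f ≡ 0 at y ∈ {3, 7}; g ≡ 0 at y ∈ {8}; common: ∅.
  x = 8: f ≡ 0 at y ∈ {1, 9}; g ≡ 0 at y ∈ {9}; common: {9}.
  x = 9: f ≡ 0 at y ∈ {4, 6}; g ≡ 0 at y ∈ {10}; common: ∅.
  x = 10: f ≡ 0 at y ∈ {0, 10}; g ≡ 0 at y ∈ {0}; common: {0}.
Collecting: common zeros = {(8, 9), (10, 0)}, so the count is 2.
Comparison with the Bézout bound: 2 ≤ 2 = deg(f)·deg(g), as expected for curves with no common component (the bound is attained).


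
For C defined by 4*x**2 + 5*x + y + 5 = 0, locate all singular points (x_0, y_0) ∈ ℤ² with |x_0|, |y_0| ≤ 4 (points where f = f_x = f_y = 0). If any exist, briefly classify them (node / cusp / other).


No singular points in the scanned grid; C is smooth there.

Compute partial derivatives:
  f_x = 8*x + 5.
  f_y = 1.
f_y = 1 is a nonzero constant, so f_y never vanishes: no point (x, y) can satisfy f = f_x = f_y = 0. In particular no (x, y) ∈ {−4, ..., 4}² is singular; the curve is smooth.


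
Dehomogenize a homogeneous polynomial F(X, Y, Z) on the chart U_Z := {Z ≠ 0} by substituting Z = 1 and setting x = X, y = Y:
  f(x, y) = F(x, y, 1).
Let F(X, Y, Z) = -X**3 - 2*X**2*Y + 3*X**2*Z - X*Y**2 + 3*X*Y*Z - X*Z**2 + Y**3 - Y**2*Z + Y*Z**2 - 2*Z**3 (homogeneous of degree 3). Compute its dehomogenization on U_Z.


f(x, y) = -x**3 - 2*x**2*y + 3*x**2 - x*y**2 + 3*x*y - x + y**3 - y**2 + y - 2

On U_Z we set Z = 1. Each monomial c·X^i·Y^j·Z^k in F becomes c·x^i·y^j·1^k = c·x^i·y^j.
Substituting Z = 1: F(X, Y, 1) = -x**3 - 2*x**2*y + 3*x**2 - x*y**2 + 3*x*y - x + y**3 - y**2 + y - 2.
Note: deg(f) ≤ deg(F) = 3; strict inequality happens when F is divisible by Z (lost terms).


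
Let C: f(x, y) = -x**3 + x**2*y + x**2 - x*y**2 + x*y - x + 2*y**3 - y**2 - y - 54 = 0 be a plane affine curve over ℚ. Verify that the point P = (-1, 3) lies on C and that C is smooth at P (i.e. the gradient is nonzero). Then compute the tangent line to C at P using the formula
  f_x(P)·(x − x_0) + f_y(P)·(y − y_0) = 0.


Tangent line at P: -18*x + 53*y - 177 = 0.

Step 1: f(-1, 3) = 0, so P lies on C.
Step 2: partial derivatives
  f_x(x, y) = -3*x**2 + 2*x*y + 2*x - y**2 + y - 1, f_y(x, y) = x**2 - 2*x*y + x + 6*y**2 - 2*y - 1.
  f_x(P) = -18, f_y(P) = 53 (gradient nonzero, so P is smooth).
Step 3: tangent line at P: -18·(x − -1) + 53·(y − 3) = 0.
Expanding: -18*x + 53*y - 177 = 0.


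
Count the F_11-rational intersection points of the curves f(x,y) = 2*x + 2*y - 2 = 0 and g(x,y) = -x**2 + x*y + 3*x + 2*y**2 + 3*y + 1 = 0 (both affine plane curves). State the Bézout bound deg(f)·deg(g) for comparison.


Common zeros: {(2, 10)}; count = 1; Bézout bound = 2.

deg(f) = 1, deg(g) = 2, so Bézout bound = 2.
Scan x ∈ F_11. For each x, list the y ∈ F_11 with f(x, y) ≡ 0 and those with g(x, y) ≡ 0 (mod 11); the common zeros in that column are the intersection.
  x = 0: f ≡ 0 at y ∈ {1}; g ≡ 0 at y ∈ {5, 10}; common: ∅.
  x = 1: f ≡ 0 at y ∈ {0}; g ≡ 0 at y ∈ {3, 6}; common: ∅.
  x = 2: f ≡ 0 at y ∈ {10}; g ≡ 0 at y ∈ {4, 10}; common: {10}.
  x = 3: f ≡ 0 at y ∈ {9}; g ≡ 0 at y ∈ ∅; common: ∅.
  x = 4: f ≡ 0 at y ∈ {8}; g ≡ 0 at y ∈ ∅; common: ∅.
  x = 5: f ≡ 0 at y ∈ {7}; g ≡ 0 at y ∈ {3, 4}; common: ∅.
  x = 6: f ≡ 0 at y ∈ {6}; g ≡ 0 at y ∈ ∅; common: ∅.
  x = 7: f ≡ 0 at y ∈ {5}; g ≡ 0 at y ∈ ∅; common: ∅.
  x = 8: f ≡ 0 at y ∈ {4}; g ≡ 0 at y ∈ {5, 6}; common: ∅.
  x = 9: f ≡ 0 at y ∈ {3}; g ≡ 0 at y ∈ ∅; common: ∅.
  x = 10: f ≡ 0 at y ∈ {2}; g ≡ 0 at y ∈ ∅; common: ∅.
Collecting: common zeros = {(2, 10)}, so the count is 1.
Comparison with the Bézout bound: 1 ≤ 2 = deg(f)·deg(g), as expected for curves with no common component (the affine F_11-count falls short of the bound because intersections may lie at infinity, over extension fields, or carry multiplicity).


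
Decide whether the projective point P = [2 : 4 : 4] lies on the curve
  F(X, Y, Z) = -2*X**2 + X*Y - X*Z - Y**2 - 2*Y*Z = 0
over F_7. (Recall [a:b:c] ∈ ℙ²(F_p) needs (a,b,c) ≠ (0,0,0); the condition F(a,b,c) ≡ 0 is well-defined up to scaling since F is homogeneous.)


F(2,4,4) ≡ 0 (mod 7); P is on the curve.

Evaluate F(2, 4, 4) term-by-term (mod 7).
  -2*X**2 ↦ -2·4·1·1 = -8
  X*Y ↦ 1·2·4·1 = 8
  -X*Z ↦ -1·2·1·4 = -8
  -Y**2 ↦ -1·1·16·1 = -16
  -2*Y*Z ↦ -2·1·4·4 = -32
Sum: F(2, 4, 4) = (-8) + (8) + (-8) + (-16) + (-32) = -56.
Reducing mod 7: -56 ≡ 0 (mod 7).
Since F(a, b, c) ≡ 0 (mod 7), P lies on the curve.


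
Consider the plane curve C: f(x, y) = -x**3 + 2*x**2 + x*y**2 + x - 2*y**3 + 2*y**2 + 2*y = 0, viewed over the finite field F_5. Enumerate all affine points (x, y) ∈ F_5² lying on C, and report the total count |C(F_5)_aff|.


Affine F_5-points: {(0, 0), (0, 3), (1, 1), (1, 4), (2, 3)}; count = 5.

For each of the 25 pairs (x, y) ∈ F_5², evaluate f(x, y) mod 5. Record the zeros.
  x = 0: [0↦0, 1↦2, 2↦1, 3↦0, 4↦2]  zeros at y ∈ {0, 3}
  x = 1: [0↦2, 1↦0, 2↦2, 3↦1, 4↦0]  zeros at y ∈ {1, 4}
  x = 2: [0↦2, 1↦1, 2↦1, 3↦0, 4↦1]  zeros at y ∈ {3}
  x = 3: [0↦4, 1↦4, 2↦2, 3↦1, 4↦4]  zeros at y ∈ ∅
  x = 4: [0↦2, 1↦3, 2↦4, 3↦3, 4↦3]  zeros at y ∈ ∅
Collecting zeros: affine points = {(0, 0), (0, 3), (1, 1), (1, 4), (2, 3)}.
Total count |C(F_5)_aff| = 5.


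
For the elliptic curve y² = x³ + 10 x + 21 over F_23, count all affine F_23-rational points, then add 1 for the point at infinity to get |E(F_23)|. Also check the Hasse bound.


Affine points = {(1, 3), (1, 20), (2, 7), (2, 16), (3, 3), (3, 20), (5, 9), (5, 14), (9, 9), (9, 14), (11, 6), (11, 17), (12, 11), (12, 12), (13, 5), (13, 18), (15, 2), (15, 21), (19, 3), (19, 20), (21, 4), (21, 19)}; affine count = 22; |E(F_23)| = 23.

Discriminant check: Δ ∝ 4a³ + 27b² = 4·10³ + 27·21² = 4·1000 + 27·441 ≡ 14 (mod 23). Nonzero ⇒ E is nonsingular.
For each x ∈ F_23, compute rhs = x³ + 10·x + 21 mod 23, then count y ∈ F_23 with y² ≡ rhs.
  x = 0: rhs = 21, matching y values: none (0 points).
  x = 1: rhs = 9, matching y values: 3, 20 (2 points).
  x = 2: rhs = 3, matching y values: 7, 16 (2 points).
  x = 3: rhs = 9, matching y values: 3, 20 (2 points).
  x = 4: rhs = 10, matching y values: none (0 points).
  x = 5: rhs = 12, matching y values: 9, 14 (2 points).
  x = 6: rhs = 21, matching y values: none (0 points).
  x = 7: rhs = 20, matching y values: none (0 points).
  x = 8: rhs = 15, matching y values: none (0 points).
  x = 9: rhs = 12, matching y values: 9, 14 (2 points).
  x = 10: rhs = 17, matching y values: none (0 points).
  x = 11: rhs = 13, matching y values: 6, 17 (2 points).
  x = 12: rhs = 6, matching y values: 11, 12 (2 points).
  x = 13: rhs = 2, matching y values: 5, 18 (2 points).
  x = 14: rhs = 7, matching y values: none (0 points).
  x = 15: rhs = 4, matching y values: 2, 21 (2 points).
  x = 16: rhs = 22, matching y values: none (0 points).
  x = 17: rhs = 21, matching y values: none (0 points).
  x = 18: rhs = 7, matching y values: none (0 points).
  x = 19: rhs = 9, matching y values: 3, 20 (2 points).
  x = 20: rhs = 10, matching y values: none (0 points).
  x = 21: rhs = 16, matching y values: 4, 19 (2 points).
  x = 22: rhs = 10, matching y values: none (0 points).
Total affine count: 22.
Full point count |E(F_23)| = 22 + 1 = 23.
Hasse bound: |23 − (23+1)| = |-1| = 1 ≤ 2√23 ≈ 9.5917 ✓.


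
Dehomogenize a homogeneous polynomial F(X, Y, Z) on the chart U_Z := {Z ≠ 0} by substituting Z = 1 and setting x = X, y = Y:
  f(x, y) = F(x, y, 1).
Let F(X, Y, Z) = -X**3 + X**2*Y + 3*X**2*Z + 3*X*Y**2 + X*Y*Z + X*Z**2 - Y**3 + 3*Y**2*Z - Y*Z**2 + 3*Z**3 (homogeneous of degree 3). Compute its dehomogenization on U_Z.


f(x, y) = -x**3 + x**2*y + 3*x**2 + 3*x*y**2 + x*y + x - y**3 + 3*y**2 - y + 3

On U_Z we set Z = 1. Each monomial c·X^i·Y^j·Z^k in F becomes c·x^i·y^j·1^k = c·x^i·y^j.
Substituting Z = 1: F(X, Y, 1) = -x**3 + x**2*y + 3*x**2 + 3*x*y**2 + x*y + x - y**3 + 3*y**2 - y + 3.
Note: deg(f) ≤ deg(F) = 3; strict inequality happens when F is divisible by Z (lost terms).


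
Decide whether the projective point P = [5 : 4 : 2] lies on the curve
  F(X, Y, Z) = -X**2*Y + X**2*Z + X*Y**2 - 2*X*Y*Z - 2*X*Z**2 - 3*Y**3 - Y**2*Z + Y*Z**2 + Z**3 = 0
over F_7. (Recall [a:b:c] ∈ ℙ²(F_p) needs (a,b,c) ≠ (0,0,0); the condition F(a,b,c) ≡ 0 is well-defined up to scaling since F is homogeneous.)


F(5,4,2) ≡ 4 (mod 7); P is NOT on the curve.

Evaluate F(5, 4, 2) term-by-term (mod 7).
  -X**2*Y ↦ -1·25·4·1 = -100
  X**2*Z ↦ 1·25·1·2 = 50
  X*Y**2 ↦ 1·5·16·1 = 80
  -2*X*Y*Z ↦ -2·5·4·2 = -80
  -2*X*Z**2 ↦ -2·5·1·4 = -40
  -3*Y**3 ↦ -3·1·64·1 = -192
  -Y**2*Z ↦ -1·1·16·2 = -32
  Y*Z**2 ↦ 1·1·4·4 = 16
  Z**3 ↦ 1·1·1·8 = 8
Sum: F(5, 4, 2) = (-100) + (50) + (80) + (-80) + (-40) + (-192) + (-32) + (16) + (8) = -290.
Reducing mod 7: -290 ≡ 4 (mod 7).
Since F(a, b, c) ≡ 4 ≠ 0 (mod 7), P does NOT lie on the curve.


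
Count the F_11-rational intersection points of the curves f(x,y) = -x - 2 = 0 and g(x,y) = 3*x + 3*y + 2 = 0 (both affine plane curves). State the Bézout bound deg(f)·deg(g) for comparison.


Common zeros: {(9, 5)}; count = 1; Bézout bound = 1.

deg(f) = 1, deg(g) = 1, so Bézout bound = 1.
Scan x ∈ F_11. For each x, list the y ∈ F_11 with f(x, y) ≡ 0 and those with g(x, y) ≡ 0 (mod 11); the common zeros in that column are the intersection.
  x = 0: f ≡ 0 at y ∈ ∅; g ≡ 0 at y ∈ {3}; common: ∅.
  x = 1: f ≡ 0 at y ∈ ∅; g ≡ 0 at y ∈ {2}; common: ∅.
  x = 2: f ≡ 0 at y ∈ ∅; g ≡ 0 at y ∈ {1}; common: ∅.
  x = 3: f ≡ 0 at y ∈ ∅; g ≡ 0 at y ∈ {0}; common: ∅.
  x = 4: f ≡ 0 at y ∈ ∅; g ≡ 0 at y ∈ {10}; common: ∅.
  x = 5: f ≡ 0 at y ∈ ∅; g ≡ 0 at y ∈ {9}; common: ∅.
  x = 6: f ≡ 0 at y ∈ ∅; g ≡ 0 at y ∈ {8}; common: ∅.
  x = 7: f ≡ 0 at y ∈ ∅; g ≡ 0 at y ∈ {7}; common: ∅.
  x = 8: f ≡ 0 at y ∈ ∅; g ≡ 0 at y ∈ {6}; common: ∅.
  x = 9: f ≡ 0 at y ∈ {0, 1, 2, 3, 4, 5, 6, 7, 8, 9, 10}; g ≡ 0 at y ∈ {5}; common: {5}.
  x = 10: f ≡ 0 at y ∈ ∅; g ≡ 0 at y ∈ {4}; common: ∅.
Collecting: common zeros = {(9, 5)}, so the count is 1.
Comparison with the Bézout bound: 1 ≤ 1 = deg(f)·deg(g), as expected for curves with no common component (the bound is attained).


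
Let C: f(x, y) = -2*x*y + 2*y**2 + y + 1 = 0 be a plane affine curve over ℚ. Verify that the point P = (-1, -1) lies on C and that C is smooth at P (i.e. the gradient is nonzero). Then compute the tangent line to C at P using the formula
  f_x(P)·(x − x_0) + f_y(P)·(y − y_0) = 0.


Tangent line at P: 2*x - y + 1 = 0.

Step 1: f(-1, -1) = 0, so P lies on C.
Step 2: partial derivatives
  f_x(x, y) = -2*y, f_y(x, y) = -2*x + 4*y + 1.
  f_x(P) = 2, f_y(P) = -1 (gradient nonzero, so P is smooth).
Step 3: tangent line at P: 2·(x − -1) + -1·(y − -1) = 0.
Expanding: 2*x - y + 1 = 0.


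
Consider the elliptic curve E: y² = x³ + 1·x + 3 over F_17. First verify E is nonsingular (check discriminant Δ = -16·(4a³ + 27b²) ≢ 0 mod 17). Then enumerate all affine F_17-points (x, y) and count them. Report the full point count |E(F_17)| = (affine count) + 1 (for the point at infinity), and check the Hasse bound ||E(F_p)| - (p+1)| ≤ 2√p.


Affine points = {(2, 8), (2, 9), (3, 4), (3, 13), (6, 2), (6, 15), (7, 8), (7, 9), (8, 8), (8, 9), (11, 6), (11, 11), (12, 3), (12, 14), (16, 1), (16, 16)}; affine count = 16; |E(F_17)| = 17.

Discriminant check: Δ ∝ 4a³ + 27b² = 4·1³ + 27·3² = 4·1 + 27·9 ≡ 9 (mod 17). Nonzero ⇒ E is nonsingular.
For each x ∈ F_17, compute rhs = x³ + 1·x + 3 mod 17, then count y ∈ F_17 with y² ≡ rhs.
  x = 0: rhs = 3, matching y values: none (0 points).
  x = 1: rhs = 5, matching y values: none (0 points).
  x = 2: rhs = 13, matching y values: 8, 9 (2 points).
  x = 3: rhs = 16, matching y values: 4, 13 (2 points).
  x = 4: rhs = 3, matching y values: none (0 points).
  x = 5: rhs = 14, matching y values: none (0 points).
  x = 6: rhs = 4, matching y values: 2, 15 (2 points).
  x = 7: rhs = 13, matching y values: 8, 9 (2 points).
  x = 8: rhs = 13, matching y values: 8, 9 (2 points).
  x = 9: rhs = 10, matching y values: none (0 points).
  x = 10: rhs = 10, matching y values: none (0 points).
  x = 11: rhs = 2, matching y values: 6, 11 (2 points).
  x = 12: rhs = 9, matching y values: 3, 14 (2 points).
  x = 13: rhs = 3, matching y values: none (0 points).
  x = 14: rhs = 7, matching y values: none (0 points).
  x = 15: rhs = 10, matching y values: none (0 points).
  x = 16: rhs = 1, matching y values: 1, 16 (2 points).
Total affine count: 16.
Full point count |E(F_17)| = 16 + 1 = 17.
Hasse bound: |17 − (17+1)| = |-1| = 1 ≤ 2√17 ≈ 8.2462 ✓.


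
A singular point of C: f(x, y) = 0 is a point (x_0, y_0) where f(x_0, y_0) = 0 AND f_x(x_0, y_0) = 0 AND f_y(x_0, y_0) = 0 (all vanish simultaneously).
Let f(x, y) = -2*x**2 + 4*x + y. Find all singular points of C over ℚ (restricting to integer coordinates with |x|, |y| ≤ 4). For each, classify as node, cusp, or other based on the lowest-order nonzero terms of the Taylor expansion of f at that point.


No singular points in the scanned grid; C is smooth there.

Compute partial derivatives:
  f_x = 4 - 4*x.
  f_y = 1.
f_y = 1 is a nonzero constant, so f_y never vanishes: no point (x, y) can satisfy f = f_x = f_y = 0. In particular no (x, y) ∈ {−4, ..., 4}² is singular; the curve is smooth.


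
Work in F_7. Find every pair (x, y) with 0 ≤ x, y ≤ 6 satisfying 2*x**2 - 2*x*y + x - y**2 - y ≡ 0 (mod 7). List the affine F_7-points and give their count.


Affine F_7-points: {(0, 0), (0, 6), (1, 2), (2, 3), (2, 6), (3, 0), (4, 2), (4, 3)}; count = 8.

For each of the 49 pairs (x, y) ∈ F_7², evaluate f(x, y) mod 7. Record the zeros.
  x = 0: [0↦0, 1↦5, 2↦1, 3↦2, 4↦1, 5↦5, 6↦0]  zeros at y ∈ {0, 6}
  x = 1: [0↦3, 1↦6, 2↦0, 3↦6, 4↦3, 5↦5, 6↦5]  zeros at y ∈ {2}
  x = 2: [0↦3, 1↦4, 2↦3, 3↦0, 4↦2, 5↦2, 6↦0]  zeros at y ∈ {3, 6}
  x = 3: [0↦0, 1↦6, 2↦3, 3↦5, 4↦5, 5↦3, 6↦6]  zeros at y ∈ {0}
  x = 4: [0↦1, 1↦5, 2↦0, 3↦0, 4↦5, 5↦1, 6↦2]  zeros at y ∈ {2, 3}
  x = 5: [0↦6, 1↦1, 2↦1, 3↦6, 4↦2, 5↦3, 6↦2]  zeros at y ∈ ∅
  x = 6: [0↦1, 1↦1, 2↦6, 3↦2, 4↦3, 5↦2, 6↦6]  zeros at y ∈ ∅
Collecting zeros: affine points = {(0, 0), (0, 6), (1, 2), (2, 3), (2, 6), (3, 0), (4, 2), (4, 3)}.
Total count |C(F_7)_aff| = 8.


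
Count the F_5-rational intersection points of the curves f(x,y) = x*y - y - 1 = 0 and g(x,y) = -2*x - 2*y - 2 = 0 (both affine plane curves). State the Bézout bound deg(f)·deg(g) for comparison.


Common zeros: {(0, 4)}; count = 1; Bézout bound = 2.

deg(f) = 2, deg(g) = 1, so Bézout bound = 2.
Scan x ∈ F_5. For each x, list the y ∈ F_5 with f(x, y) ≡ 0 and those with g(x, y) ≡ 0 (mod 5); the common zeros in that column are the intersection.
  x = 0: f ≡ 0 at y ∈ {4}; g ≡ 0 at y ∈ {4}; common: {4}.
  x = 1: f ≡ 0 at y ∈ ∅; g ≡ 0 at y ∈ {3}; common: ∅.
  x = 2: f ≡ 0 at y ∈ {1}; g ≡ 0 at y ∈ {2}; common: ∅.
  x = 3: f ≡ 0 at y ∈ {3}; g ≡ 0 at y ∈ {1}; common: ∅.
  x = 4: f ≡ 0 at y ∈ {2}; g ≡ 0 at y ∈ {0}; common: ∅.
Collecting: common zeros = {(0, 4)}, so the count is 1.
Comparison with the Bézout bound: 1 ≤ 2 = deg(f)·deg(g), as expected for curves with no common component (the affine F_5-count falls short of the bound because intersections may lie at infinity, over extension fields, or carry multiplicity).


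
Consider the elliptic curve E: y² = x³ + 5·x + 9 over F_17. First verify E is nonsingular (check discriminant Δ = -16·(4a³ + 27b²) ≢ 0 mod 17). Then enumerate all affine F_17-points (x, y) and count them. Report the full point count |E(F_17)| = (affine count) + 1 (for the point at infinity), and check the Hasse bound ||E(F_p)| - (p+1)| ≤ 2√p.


Affine points = {(0, 3), (0, 14), (1, 7), (1, 10), (3, 0), (4, 5), (4, 12), (6, 0), (7, 8), (7, 9), (8, 0), (9, 1), (9, 16), (11, 1), (11, 16), (14, 1), (14, 16), (15, 5), (15, 12)}; affine count = 19; |E(F_17)| = 20.

Discriminant check: Δ ∝ 4a³ + 27b² = 4·5³ + 27·9² = 4·125 + 27·81 ≡ 1 (mod 17). Nonzero ⇒ E is nonsingular.
For each x ∈ F_17, compute rhs = x³ + 5·x + 9 mod 17, then count y ∈ F_17 with y² ≡ rhs.
  x = 0: rhs = 9, matching y values: 3, 14 (2 points).
  x = 1: rhs = 15, matching y values: 7, 10 (2 points).
  x = 2: rhs = 10, matching y values: none (0 points).
  x = 3: rhs = 0, matching y values: 0 (1 points).
  x = 4: rhs = 8, matching y values: 5, 12 (2 points).
  x = 5: rhs = 6, matching y values: none (0 points).
  x = 6: rhs = 0, matching y values: 0 (1 points).
  x = 7: rhs = 13, matching y values: 8, 9 (2 points).
  x = 8: rhs = 0, matching y values: 0 (1 points).
  x = 9: rhs = 1, matching y values: 1, 16 (2 points).
  x = 10: rhs = 5, matching y values: none (0 points).
  x = 11: rhs = 1, matching y values: 1, 16 (2 points).
  x = 12: rhs = 12, matching y values: none (0 points).
  x = 13: rhs = 10, matching y values: none (0 points).
  x = 14: rhs = 1, matching y values: 1, 16 (2 points).
  x = 15: rhs = 8, matching y values: 5, 12 (2 points).
  x = 16: rhs = 3, matching y values: none (0 points).
Total affine count: 19.
Full point count |E(F_17)| = 19 + 1 = 20.
Hasse bound: |20 − (17+1)| = |2| = 2 ≤ 2√17 ≈ 8.2462 ✓.


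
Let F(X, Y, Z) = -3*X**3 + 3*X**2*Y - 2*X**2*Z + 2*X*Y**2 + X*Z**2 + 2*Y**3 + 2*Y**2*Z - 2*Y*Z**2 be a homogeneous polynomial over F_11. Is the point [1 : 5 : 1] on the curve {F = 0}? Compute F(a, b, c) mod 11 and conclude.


F(1,5,1) ≡ 10 (mod 11); P is NOT on the curve.

Evaluate F(1, 5, 1) term-by-term (mod 11).
  -3*X**3 ↦ -3·1·1·1 = -3
  3*X**2*Y ↦ 3·1·5·1 = 15
  -2*X**2*Z ↦ -2·1·1·1 = -2
  2*X*Y**2 ↦ 2·1·25·1 = 50
  X*Z**2 ↦ 1·1·1·1 = 1
  2*Y**3 ↦ 2·1·125·1 = 250
  2*Y**2*Z ↦ 2·1·25·1 = 50
  -2*Y*Z**2 ↦ -2·1·5·1 = -10
Sum: F(1, 5, 1) = (-3) + (15) + (-2) + (50) + (1) + (250) + (50) + (-10) = 351.
Reducing mod 11: 351 ≡ 10 (mod 11).
Since F(a, b, c) ≡ 10 ≠ 0 (mod 11), P does NOT lie on the curve.


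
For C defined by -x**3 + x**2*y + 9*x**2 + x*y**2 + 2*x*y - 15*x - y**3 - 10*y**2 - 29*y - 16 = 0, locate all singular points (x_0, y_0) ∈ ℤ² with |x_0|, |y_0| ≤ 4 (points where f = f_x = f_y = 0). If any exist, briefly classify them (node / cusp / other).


Singular points: {(2, -3)}; classification: cusp.

Compute partial derivatives:
  f_x = -3*x**2 + 2*x*y + 18*x + y**2 + 2*y - 15.
  f_y = x**2 + 2*x*y + 2*x - 3*y**2 - 20*y - 29.
Scan x_0 ∈ {−4, ..., 4}. For each x_0, f_y(x_0, y) is a polynomial in y; find its integer roots y ∈ {−4, ..., 4}, then test f_x and f at those candidates.
  x = -4: f_y(-4, y) = -3*y**2 - 28*y - 21; no integer root y with |y| ≤ 4.
  x = -3: f_y(-3, y) = -3*y**2 - 26*y - 26; no integer root y with |y| ≤ 4.
  x = -2: f_y(-2, y) = -3*y**2 - 24*y - 29; no integer root y with |y| ≤ 4.
  x = -1: f_y(-1, y) = -3*y**2 - 22*y - 30; no integer root y with |y| ≤ 4.
  x = 0: f_y(0, y) = -3*y**2 - 20*y - 29; no integer root y with |y| ≤ 4.
  x = 1: f_y(1, y) = -3*y**2 - 18*y - 26; no integer root y with |y| ≤ 4.
  x = 2: f_y(2, y) = -3*y**2 - 16*y - 21; vanishes at y ∈ {-3}. (2, -3): f_x = 0, f = 0 — SINGULAR.
  x = 3: f_y(3, y) = -3*y**2 - 14*y - 14; no integer root y with |y| ≤ 4.
  x = 4: f_y(4, y) = -3*y**2 - 12*y - 5; no integer root y with |y| ≤ 4.
Only singular point on the grid: (2, -3).
Classify: substitute x = 2 + u, y = -3 + v and expand: f = -u**3 + u**2*v + u*v**2 - v**3 + v**2.
No constant or linear terms (consistent with a singular point). Quadratic part: v**2. Cubic part: -u**3 + u**2*v + u*v**2 - v**3.
The quadratic part v**2 is a perfect square, so there is a single (double) tangent line v = 0, i.e. y = -3. Restricting the cubic part to that line (v = 0) leaves -u**3 ≠ 0, so f is not divisible by v and the branch is v² ≈ u**3 to lowest order — this is a cusp.
Classification: cusp.


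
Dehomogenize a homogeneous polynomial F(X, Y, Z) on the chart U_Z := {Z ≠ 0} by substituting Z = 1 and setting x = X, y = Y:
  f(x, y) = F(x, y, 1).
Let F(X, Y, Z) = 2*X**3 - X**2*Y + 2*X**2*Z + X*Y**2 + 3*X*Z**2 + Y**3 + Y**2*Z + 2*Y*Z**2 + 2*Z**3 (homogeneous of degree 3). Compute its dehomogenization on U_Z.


f(x, y) = 2*x**3 - x**2*y + 2*x**2 + x*y**2 + 3*x + y**3 + y**2 + 2*y + 2

On U_Z we set Z = 1. Each monomial c·X^i·Y^j·Z^k in F becomes c·x^i·y^j·1^k = c·x^i·y^j.
Substituting Z = 1: F(X, Y, 1) = 2*x**3 - x**2*y + 2*x**2 + x*y**2 + 3*x + y**3 + y**2 + 2*y + 2.
Note: deg(f) ≤ deg(F) = 3; strict inequality happens when F is divisible by Z (lost terms).


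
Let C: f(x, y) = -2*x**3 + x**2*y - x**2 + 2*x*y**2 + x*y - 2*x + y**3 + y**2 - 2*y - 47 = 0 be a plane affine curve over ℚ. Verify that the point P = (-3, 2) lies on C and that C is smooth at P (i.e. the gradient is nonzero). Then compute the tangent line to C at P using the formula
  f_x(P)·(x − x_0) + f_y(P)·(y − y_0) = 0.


Tangent line at P: -52*x - 4*y - 148 = 0.

Step 1: f(-3, 2) = 0, so P lies on C.
Step 2: partial derivatives
  f_x(x, y) = -6*x**2 + 2*x*y - 2*x + 2*y**2 + y - 2, f_y(x, y) = x**2 + 4*x*y + x + 3*y**2 + 2*y - 2.
  f_x(P) = -52, f_y(P) = -4 (gradient nonzero, so P is smooth).
Step 3: tangent line at P: -52·(x − -3) + -4·(y − 2) = 0.
Expanding: -52*x - 4*y - 148 = 0.


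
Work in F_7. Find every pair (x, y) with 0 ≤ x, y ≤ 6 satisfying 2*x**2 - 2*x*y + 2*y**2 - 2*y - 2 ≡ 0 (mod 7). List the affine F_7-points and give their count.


Affine F_7-points: {(1, 0), (1, 2), (2, 4), (2, 6), (4, 6), (6, 0)}; count = 6.

For each of the 49 pairs (x, y) ∈ F_7², evaluate f(x, y) mod 7. Record the zeros.
  x = 0: [0↦5, 1↦5, 2↦2, 3↦3, 4↦1, 5↦3, 6↦2]  zeros at y ∈ ∅
  x = 1: [0↦0, 1↦5, 2↦0, 3↦6, 4↦2, 5↦2, 6↦6]  zeros at y ∈ {0, 2}
  x = 2: [0↦6, 1↦2, 2↦2, 3↦6, 4↦0, 5↦5, 6↦0]  zeros at y ∈ {4, 6}
  x = 3: [0↦2, 1↦3, 2↦1, 3↦3, 4↦2, 5↦5, 6↦5]  zeros at y ∈ ∅
  x = 4: [0↦2, 1↦1, 2↦4, 3↦4, 4↦1, 5↦2, 6↦0]  zeros at y ∈ {6}
  x = 5: [0↦6, 1↦3, 2↦4, 3↦2, 4↦4, 5↦3, 6↦6]  zeros at y ∈ ∅
  x = 6: [0↦0, 1↦2, 2↦1, 3↦4, 4↦4, 5↦1, 6↦2]  zeros at y ∈ {0}
Collecting zeros: affine points = {(1, 0), (1, 2), (2, 4), (2, 6), (4, 6), (6, 0)}.
Total count |C(F_7)_aff| = 6.


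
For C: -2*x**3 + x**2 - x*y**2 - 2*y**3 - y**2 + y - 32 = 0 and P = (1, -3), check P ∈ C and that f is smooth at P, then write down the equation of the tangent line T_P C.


Tangent line at P: -13*x - 41*y - 110 = 0.

Step 1: f(1, -3) = 0, so P lies on C.
Step 2: partial derivatives
  f_x(x, y) = -6*x**2 + 2*x - y**2, f_y(x, y) = -2*x*y - 6*y**2 - 2*y + 1.
  f_x(P) = -13, f_y(P) = -41 (gradient nonzero, so P is smooth).
Step 3: tangent line at P: -13·(x − 1) + -41·(y − -3) = 0.
Expanding: -13*x - 41*y - 110 = 0.


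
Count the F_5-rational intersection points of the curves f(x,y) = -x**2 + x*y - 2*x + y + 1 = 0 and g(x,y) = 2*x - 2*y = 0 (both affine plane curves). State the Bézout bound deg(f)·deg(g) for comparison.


Common zeros: {(1, 1)}; count = 1; Bézout bound = 2.

deg(f) = 2, deg(g) = 1, so Bézout bound = 2.
Scan x ∈ F_5. For each x, list the y ∈ F_5 with f(x, y) ≡ 0 and those with g(x, y) ≡ 0 (mod 5); the common zeros in that column are the intersection.
  x = 0: f ≡ 0 at y ∈ {4}; g ≡ 0 at y ∈ {0}; common: ∅.
  x = 1: f ≡ 0 at y ∈ {1}; g ≡ 0 at y ∈ {1}; common: {1}.
  x = 2: f ≡ 0 at y ∈ {4}; g ≡ 0 at y ∈ {2}; common: ∅.
  x = 3: f ≡ 0 at y ∈ {1}; g ≡ 0 at y ∈ {3}; common: ∅.
  x = 4: f ≡ 0 at y ∈ ∅; g ≡ 0 at y ∈ {4}; common: ∅.
Collecting: common zeros = {(1, 1)}, so the count is 1.
Comparison with the Bézout bound: 1 ≤ 2 = deg(f)·deg(g), as expected for curves with no common component (the affine F_5-count falls short of the bound because intersections may lie at infinity, over extension fields, or carry multiplicity).


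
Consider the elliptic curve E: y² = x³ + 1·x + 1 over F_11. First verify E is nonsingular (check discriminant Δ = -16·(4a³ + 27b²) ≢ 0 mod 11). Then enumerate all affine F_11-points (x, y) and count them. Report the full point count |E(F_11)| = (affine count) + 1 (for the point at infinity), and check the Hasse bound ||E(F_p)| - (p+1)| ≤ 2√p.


Affine points = {(0, 1), (0, 10), (1, 5), (1, 6), (2, 0), (3, 3), (3, 8), (4, 5), (4, 6), (6, 5), (6, 6), (8, 2), (8, 9)}; affine count = 13; |E(F_11)| = 14.

Discriminant check: Δ ∝ 4a³ + 27b² = 4·1³ + 27·1² = 4·1 + 27·1 ≡ 9 (mod 11). Nonzero ⇒ E is nonsingular.
For each x ∈ F_11, compute rhs = x³ + 1·x + 1 mod 11, then count y ∈ F_11 with y² ≡ rhs.
  x = 0: rhs = 1, matching y values: 1, 10 (2 points).
  x = 1: rhs = 3, matching y values: 5, 6 (2 points).
  x = 2: rhs = 0, matching y values: 0 (1 points).
  x = 3: rhs = 9, matching y values: 3, 8 (2 points).
  x = 4: rhs = 3, matching y values: 5, 6 (2 points).
  x = 5: rhs = 10, matching y values: none (0 points).
  x = 6: rhs = 3, matching y values: 5, 6 (2 points).
  x = 7: rhs = 10, matching y values: none (0 points).
  x = 8: rhs = 4, matching y values: 2, 9 (2 points).
  x = 9: rhs = 2, matching y values: none (0 points).
  x = 10: rhs = 10, matching y values: none (0 points).
Total affine count: 13.
Full point count |E(F_11)| = 13 + 1 = 14.
Hasse bound: |14 − (11+1)| = |2| = 2 ≤ 2√11 ≈ 6.6332 ✓.


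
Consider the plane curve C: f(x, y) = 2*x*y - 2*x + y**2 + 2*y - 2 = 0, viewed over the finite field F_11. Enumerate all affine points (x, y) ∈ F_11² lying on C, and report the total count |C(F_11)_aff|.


Affine F_11-points: {(0, 4), (0, 5), (2, 6), (2, 10), (5, 3), (5, 7), (7, 8), (7, 9), (8, 2), (10, 0)}; count = 10.

For each of the 121 pairs (x, y) ∈ F_11², evaluate f(x, y) mod 11. Record the zeros.
  x = 0: [0↦9, 1↦1, 2↦6, 3↦2, 4↦0, 5↦0, 6↦2, 7↦6, 8↦1, 9↦9, 10↦8]  zeros at y ∈ {4, 5}
  x = 1: [0↦7, 1↦1, 2↦8, 3↦6, 4↦6, 5↦8, 6↦1, 7↦7, 8↦4, 9↦3, 10↦4]  zeros at y ∈ ∅
  x = 2: [0↦5, 1↦1, 2↦10, 3↦10, 4↦1, 5↦5, 6↦0, 7↦8, 8↦7, 9↦8, 10↦0]  zeros at y ∈ {6, 10}
  x = 3: [0↦3, 1↦1, 2↦1, 3↦3, 4↦7, 5↦2, 6↦10, 7↦9, 8↦10, 9↦2, 10↦7]  zeros at y ∈ ∅
  x = 4: [0↦1, 1↦1, 2↦3, 3↦7, 4↦2, 5↦10, 6↦9, 7↦10, 8↦2, 9↦7, 10↦3]  zeros at y ∈ ∅
  x = 5: [0↦10, 1↦1, 2↦5, 3↦0, 4↦8, 5↦7, 6↦8, 7↦0, 8↦5, 9↦1, 10↦10]  zeros at y ∈ {3, 7}
  x = 6: [0↦8, 1↦1, 2↦7, 3↦4, 4↦3, 5↦4, 6↦7, 7↦1, 8↦8, 9↦6, 10↦6]  zeros at y ∈ ∅
  x = 7: [0↦6, 1↦1, 2↦9, 3↦8, 4↦9, 5↦1, 6↦6, 7↦2, 8↦0, 9↦0, 10↦2]  zeros at y ∈ {8, 9}
  x = 8: [0↦4, 1↦1, 2↦0, 3↦1, 4↦4, 5↦9, 6↦5, 7↦3, 8↦3, 9↦5, 10↦9]  zeros at y ∈ {2}
  x = 9: [0↦2, 1↦1, 2↦2, 3↦5, 4↦10, 5↦6, 6↦4, 7↦4, 8↦6, 9↦10, 10↦5]  zeros at y ∈ ∅
  x = 10: [0↦0, 1↦1, 2↦4, 3↦9, 4↦5, 5↦3, 6↦3, 7↦5, 8↦9, 9↦4, 10↦1]  zeros at y ∈ {0}
Collecting zeros: affine points = {(0, 4), (0, 5), (2, 6), (2, 10), (5, 3), (5, 7), (7, 8), (7, 9), (8, 2), (10, 0)}.
Total count |C(F_11)_aff| = 10.


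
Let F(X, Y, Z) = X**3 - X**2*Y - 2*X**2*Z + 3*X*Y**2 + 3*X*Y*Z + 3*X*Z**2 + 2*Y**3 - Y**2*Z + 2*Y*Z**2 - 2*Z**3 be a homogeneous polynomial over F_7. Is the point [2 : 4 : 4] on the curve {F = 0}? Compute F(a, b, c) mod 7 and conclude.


F(2,4,4) ≡ 4 (mod 7); P is NOT on the curve.

Evaluate F(2, 4, 4) term-by-term (mod 7).
  X**3 ↦ 1·8·1·1 = 8
  -X**2*Y ↦ -1·4·4·1 = -16
  -2*X**2*Z ↦ -2·4·1·4 = -32
  3*X*Y**2 ↦ 3·2·16·1 = 96
  3*X*Y*Z ↦ 3·2·4·4 = 96
  3*X*Z**2 ↦ 3·2·1·16 = 96
  2*Y**3 ↦ 2·1·64·1 = 128
  -Y**2*Z ↦ -1·1·16·4 = -64
  2*Y*Z**2 ↦ 2·1·4·16 = 128
  -2*Z**3 ↦ -2·1·1·64 = -128
Sum: F(2, 4, 4) = (8) + (-16) + (-32) + (96) + (96) + (96) + (128) + (-64) + (128) + (-128) = 312.
Reducing mod 7: 312 ≡ 4 (mod 7).
Since F(a, b, c) ≡ 4 ≠ 0 (mod 7), P does NOT lie on the curve.
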